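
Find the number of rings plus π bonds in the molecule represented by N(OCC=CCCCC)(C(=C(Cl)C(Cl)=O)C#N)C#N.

7

Molecular formula from the SMILES: C12H13Cl2N3O2.
DoU = (2C + 2 + N − H − X)/2 = (2·12 + 2 + 3 − 13 − 2)/2 = 14/2 = 7.
(Structurally: 0 ring(s) + 7 π bond(s) = 7.)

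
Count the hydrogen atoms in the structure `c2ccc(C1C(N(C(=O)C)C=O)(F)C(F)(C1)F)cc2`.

12

Hydrogens are implicit in SMILES; fill each atom to its normal valence:
  5 × C (aromatic): 1 H each → 5
  3 × C: no H
  3 × F: no H
  2 × C: 1 H each → 2
  2 × O: no H
  1 × C: 3 H
  1 × C: 2 H
  1 × C (aromatic): no H
  1 × N: no H
  Total hydrogens = 12.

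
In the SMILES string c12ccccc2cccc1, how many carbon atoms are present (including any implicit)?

The symbol for carbon appears 10 times in the SMILES. Lowercase c denotes aromatic carbon and counts toward C.

10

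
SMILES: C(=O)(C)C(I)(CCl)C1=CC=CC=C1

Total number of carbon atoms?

10

The symbol for carbon appears 10 times in the SMILES. (Cl is a single chlorine, not C + l.)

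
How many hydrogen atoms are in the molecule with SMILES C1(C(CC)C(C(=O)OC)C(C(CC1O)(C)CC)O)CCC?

Hydrogens are implicit in SMILES; fill each atom to its normal valence:
  5 × C: 3 H each → 15
  5 × C: 2 H each → 10
  5 × C: 1 H each → 5
  2 × C: no H
  2 × O: 1 H each → 2
  2 × O: no H
  Total hydrogens = 32.

32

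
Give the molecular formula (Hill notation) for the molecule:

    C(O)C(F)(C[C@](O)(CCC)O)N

Heavy atoms from the SMILES: 7 C, 1 F, 1 N, 3 O.
Implicit hydrogens by atom environment:
  4 × C: 2 H each → 8
  3 × O: 1 H each → 3
  2 × C: no H
  1 × C: 3 H
  1 × F: no H
  1 × N: 2 H
  Total hydrogens = 16.
Molecular formula: C7H16FNO3

C7H16FNO3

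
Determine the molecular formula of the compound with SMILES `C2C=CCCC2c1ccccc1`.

C12H14

Heavy atoms from the SMILES: 12 C.
Implicit hydrogens by atom environment:
  5 × C (aromatic): 1 H each → 5
  3 × C: 2 H each → 6
  3 × C: 1 H each → 3
  1 × C (aromatic): no H
  Total hydrogens = 14.
Molecular formula: C12H14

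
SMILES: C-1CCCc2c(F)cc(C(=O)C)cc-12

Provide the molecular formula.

C12H13FO

Heavy atoms from the SMILES: 12 C, 1 F, 1 O.
Implicit hydrogens by atom environment:
  4 × C: 2 H each → 8
  4 × C (aromatic): no H
  2 × C (aromatic): 1 H each → 2
  1 × C: 3 H
  1 × C: no H
  1 × F: no H
  1 × O: no H
  Total hydrogens = 13.
Molecular formula: C12H13FO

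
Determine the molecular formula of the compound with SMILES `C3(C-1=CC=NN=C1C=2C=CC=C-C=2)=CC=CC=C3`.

Heavy atoms from the SMILES: 16 C, 2 N.
Implicit hydrogens by atom environment:
  12 × C (aromatic): 1 H each → 12
  4 × C (aromatic): no H
  2 × N (aromatic): no H
  Total hydrogens = 12.
Molecular formula: C16H12N2

C16H12N2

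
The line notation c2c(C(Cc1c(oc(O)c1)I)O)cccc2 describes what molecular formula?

Heavy atoms from the SMILES: 12 C, 1 I, 3 O.
Implicit hydrogens by atom environment:
  6 × C (aromatic): 1 H each → 6
  4 × C (aromatic): no H
  2 × O: 1 H each → 2
  1 × C: 2 H
  1 × C: 1 H
  1 × I: no H
  1 × O (aromatic): no H
  Total hydrogens = 11.
Molecular formula: C12H11IO3

C12H11IO3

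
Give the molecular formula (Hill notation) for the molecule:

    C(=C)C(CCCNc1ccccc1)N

Heavy atoms from the SMILES: 12 C, 2 N.
Implicit hydrogens by atom environment:
  5 × C (aromatic): 1 H each → 5
  4 × C: 2 H each → 8
  2 × C: 1 H each → 2
  1 × C (aromatic): no H
  1 × N: 2 H
  1 × N: 1 H
  Total hydrogens = 18.
Molecular formula: C12H18N2

C12H18N2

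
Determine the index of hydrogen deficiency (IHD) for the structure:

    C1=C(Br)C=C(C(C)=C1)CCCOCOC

4

Molecular formula from the SMILES: C12H17BrO2.
DoU = (2C + 2 + N − H − X)/2 = (2·12 + 2 + 0 − 17 − 1)/2 = 8/2 = 4.
(Structurally: 1 ring(s) + 3 π bond(s) = 4.)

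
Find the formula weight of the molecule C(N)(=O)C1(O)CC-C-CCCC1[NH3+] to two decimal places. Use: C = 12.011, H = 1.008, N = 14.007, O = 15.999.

187.26

Molecular formula: C9H19N2O2+.
M = 9×12.011 + 19×1.008 + 2×14.007 + 2×15.999 = 187.26 g/mol.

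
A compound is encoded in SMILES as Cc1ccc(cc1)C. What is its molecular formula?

Heavy atoms from the SMILES: 8 C.
Implicit hydrogens by atom environment:
  4 × C (aromatic): 1 H each → 4
  2 × C: 3 H each → 6
  2 × C (aromatic): no H
  Total hydrogens = 10.
Molecular formula: C8H10

C8H10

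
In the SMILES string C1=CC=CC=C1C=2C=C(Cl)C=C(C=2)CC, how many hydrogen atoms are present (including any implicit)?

Hydrogens are implicit in SMILES; fill each atom to its normal valence:
  8 × C (aromatic): 1 H each → 8
  4 × C (aromatic): no H
  1 × C: 3 H
  1 × C: 2 H
  1 × Cl: no H
  Total hydrogens = 13.

13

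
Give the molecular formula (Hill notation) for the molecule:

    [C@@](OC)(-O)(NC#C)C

Heavy atoms from the SMILES: 5 C, 1 N, 2 O.
Implicit hydrogens by atom environment:
  2 × C: 3 H each → 6
  2 × C: no H
  1 × C: 1 H
  1 × N: 1 H
  1 × O: 1 H
  1 × O: no H
  Total hydrogens = 9.
Molecular formula: C5H9NO2

C5H9NO2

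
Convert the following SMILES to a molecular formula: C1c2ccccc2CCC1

Heavy atoms from the SMILES: 10 C.
Implicit hydrogens by atom environment:
  4 × C: 2 H each → 8
  4 × C (aromatic): 1 H each → 4
  2 × C (aromatic): no H
  Total hydrogens = 12.
Molecular formula: C10H12

C10H12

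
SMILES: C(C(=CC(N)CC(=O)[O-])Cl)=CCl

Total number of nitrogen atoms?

The symbol for nitrogen appears 1 time in the SMILES.

1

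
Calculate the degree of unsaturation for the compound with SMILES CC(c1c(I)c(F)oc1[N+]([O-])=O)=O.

Molecular formula from the SMILES: C6H3FINO4.
DoU = (2C + 2 + N − H − X)/2 = (2·6 + 2 + 1 − 3 − 2)/2 = 10/2 = 5.
(Structurally: 1 ring(s) + 4 π bond(s) = 5.)

5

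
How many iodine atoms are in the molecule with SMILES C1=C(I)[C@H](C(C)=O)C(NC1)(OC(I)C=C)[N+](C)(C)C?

2

The symbol for iodine appears 2 times in the SMILES.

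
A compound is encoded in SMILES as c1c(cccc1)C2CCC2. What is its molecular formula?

C10H12

Heavy atoms from the SMILES: 10 C.
Implicit hydrogens by atom environment:
  5 × C (aromatic): 1 H each → 5
  3 × C: 2 H each → 6
  1 × C: 1 H
  1 × C (aromatic): no H
  Total hydrogens = 12.
Molecular formula: C10H12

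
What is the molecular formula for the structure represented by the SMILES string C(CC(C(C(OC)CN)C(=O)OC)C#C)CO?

C12H21NO4

Heavy atoms from the SMILES: 12 C, 1 N, 4 O.
Implicit hydrogens by atom environment:
  4 × C: 2 H each → 8
  4 × C: 1 H each → 4
  3 × O: no H
  2 × C: 3 H each → 6
  2 × C: no H
  1 × N: 2 H
  1 × O: 1 H
  Total hydrogens = 21.
Molecular formula: C12H21NO4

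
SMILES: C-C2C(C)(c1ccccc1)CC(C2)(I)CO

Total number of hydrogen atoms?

Hydrogens are implicit in SMILES; fill each atom to its normal valence:
  5 × C (aromatic): 1 H each → 5
  3 × C: 2 H each → 6
  2 × C: 3 H each → 6
  2 × C: no H
  1 × C: 1 H
  1 × C (aromatic): no H
  1 × I: no H
  1 × O: 1 H
  Total hydrogens = 19.

19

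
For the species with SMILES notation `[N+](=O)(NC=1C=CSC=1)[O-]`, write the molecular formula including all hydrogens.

Heavy atoms from the SMILES: 4 C, 2 N, 2 O, 1 S.
Implicit hydrogens by atom environment:
  3 × C (aromatic): 1 H each → 3
  1 × C (aromatic): no H
  1 × N: 1 H
  1 × N (charge +1): no H
  1 × O: no H
  1 × O (charge -1): no H
  1 × S (aromatic): no H
  Total hydrogens = 4.
Molecular formula: C4H4N2O2S

C4H4N2O2S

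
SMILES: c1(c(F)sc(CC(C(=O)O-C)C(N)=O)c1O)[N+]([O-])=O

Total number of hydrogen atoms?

Hydrogens are implicit in SMILES; fill each atom to its normal valence:
  4 × C (aromatic): no H
  4 × O: no H
  2 × C: no H
  1 × C: 3 H
  1 × C: 2 H
  1 × C: 1 H
  1 × F: no H
  1 × N: 2 H
  1 × N (charge +1): no H
  1 × O: 1 H
  1 × O (charge -1): no H
  1 × S (aromatic): no H
  Total hydrogens = 9.

9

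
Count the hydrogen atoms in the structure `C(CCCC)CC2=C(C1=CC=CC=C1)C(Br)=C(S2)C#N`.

18

Hydrogens are implicit in SMILES; fill each atom to its normal valence:
  5 × C: 2 H each → 10
  5 × C (aromatic): 1 H each → 5
  5 × C (aromatic): no H
  1 × Br: no H
  1 × C: 3 H
  1 × C: no H
  1 × N: no H
  1 × S (aromatic): no H
  Total hydrogens = 18.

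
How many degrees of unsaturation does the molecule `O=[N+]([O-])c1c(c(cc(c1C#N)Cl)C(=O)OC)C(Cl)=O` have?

Molecular formula from the SMILES: C10H4Cl2N2O5.
DoU = (2C + 2 + N − H − X)/2 = (2·10 + 2 + 2 − 4 − 2)/2 = 18/2 = 9.
(Structurally: 1 ring(s) + 8 π bond(s) = 9.)

9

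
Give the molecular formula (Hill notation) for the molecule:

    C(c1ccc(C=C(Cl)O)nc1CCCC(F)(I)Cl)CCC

C15H19Cl2FINO

Heavy atoms from the SMILES: 15 C, 2 Cl, 1 F, 1 I, 1 N, 1 O.
Implicit hydrogens by atom environment:
  6 × C: 2 H each → 12
  3 × C (aromatic): no H
  2 × C (aromatic): 1 H each → 2
  2 × C: no H
  2 × Cl: no H
  1 × C: 3 H
  1 × C: 1 H
  1 × F: no H
  1 × I: no H
  1 × N (aromatic): no H
  1 × O: 1 H
  Total hydrogens = 19.
Molecular formula: C15H19Cl2FINO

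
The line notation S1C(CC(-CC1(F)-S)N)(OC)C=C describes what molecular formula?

Heavy atoms from the SMILES: 8 C, 1 F, 1 N, 1 O, 2 S.
Implicit hydrogens by atom environment:
  3 × C: 2 H each → 6
  2 × C: 1 H each → 2
  2 × C: no H
  1 × C: 3 H
  1 × F: no H
  1 × N: 2 H
  1 × O: no H
  1 × S: 1 H
  1 × S: no H
  Total hydrogens = 14.
Molecular formula: C8H14FNOS2

C8H14FNOS2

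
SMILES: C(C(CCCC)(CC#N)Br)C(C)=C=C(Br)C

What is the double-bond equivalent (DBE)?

4

Molecular formula from the SMILES: C13H19Br2N.
DoU = (2C + 2 + N − H − X)/2 = (2·13 + 2 + 1 − 19 − 2)/2 = 8/2 = 4.
(Structurally: 0 ring(s) + 4 π bond(s) = 4.)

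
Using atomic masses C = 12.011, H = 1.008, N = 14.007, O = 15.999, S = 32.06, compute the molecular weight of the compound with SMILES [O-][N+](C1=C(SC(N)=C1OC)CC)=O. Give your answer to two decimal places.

202.23

Molecular formula: C7H10N2O3S.
M = 7×12.011 + 10×1.008 + 2×14.007 + 3×15.999 + 1×32.06 = 202.23 g/mol.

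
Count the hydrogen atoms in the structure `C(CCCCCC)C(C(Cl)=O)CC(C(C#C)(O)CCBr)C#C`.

Hydrogens are implicit in SMILES; fill each atom to its normal valence:
  9 × C: 2 H each → 18
  4 × C: 1 H each → 4
  4 × C: no H
  1 × Br: no H
  1 × C: 3 H
  1 × Cl: no H
  1 × O: 1 H
  1 × O: no H
  Total hydrogens = 26.

26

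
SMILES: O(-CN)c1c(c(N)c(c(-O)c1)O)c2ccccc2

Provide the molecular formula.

C13H14N2O3

Heavy atoms from the SMILES: 13 C, 2 N, 3 O.
Implicit hydrogens by atom environment:
  6 × C (aromatic): 1 H each → 6
  6 × C (aromatic): no H
  2 × N: 2 H each → 4
  2 × O: 1 H each → 2
  1 × C: 2 H
  1 × O: no H
  Total hydrogens = 14.
Molecular formula: C13H14N2O3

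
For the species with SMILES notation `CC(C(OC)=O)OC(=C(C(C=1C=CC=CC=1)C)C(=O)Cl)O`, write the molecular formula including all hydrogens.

Heavy atoms from the SMILES: 15 C, 1 Cl, 5 O.
Implicit hydrogens by atom environment:
  5 × C (aromatic): 1 H each → 5
  4 × C: no H
  4 × O: no H
  3 × C: 3 H each → 9
  2 × C: 1 H each → 2
  1 × C (aromatic): no H
  1 × Cl: no H
  1 × O: 1 H
  Total hydrogens = 17.
Molecular formula: C15H17ClO5

C15H17ClO5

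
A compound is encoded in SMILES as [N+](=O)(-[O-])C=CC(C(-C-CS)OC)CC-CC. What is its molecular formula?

C11H21NO3S

Heavy atoms from the SMILES: 11 C, 1 N, 3 O, 1 S.
Implicit hydrogens by atom environment:
  5 × C: 2 H each → 10
  4 × C: 1 H each → 4
  2 × C: 3 H each → 6
  2 × O: no H
  1 × N (charge +1): no H
  1 × O (charge -1): no H
  1 × S: 1 H
  Total hydrogens = 21.
Molecular formula: C11H21NO3S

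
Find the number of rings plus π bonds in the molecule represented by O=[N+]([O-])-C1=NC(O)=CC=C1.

5

Molecular formula from the SMILES: C5H4N2O3.
DoU = (2C + 2 + N − H − X)/2 = (2·5 + 2 + 2 − 4 − 0)/2 = 10/2 = 5.
(Structurally: 1 ring(s) + 4 π bond(s) = 5.)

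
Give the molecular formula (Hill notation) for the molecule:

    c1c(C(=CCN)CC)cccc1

Heavy atoms from the SMILES: 11 C, 1 N.
Implicit hydrogens by atom environment:
  5 × C (aromatic): 1 H each → 5
  2 × C: 2 H each → 4
  1 × C: 3 H
  1 × C: 1 H
  1 × C: no H
  1 × C (aromatic): no H
  1 × N: 2 H
  Total hydrogens = 15.
Molecular formula: C11H15N

C11H15N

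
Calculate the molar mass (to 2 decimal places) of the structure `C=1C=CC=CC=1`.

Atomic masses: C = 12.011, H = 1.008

Molecular formula: C6H6.
M = 6×12.011 + 6×1.008 = 78.11 g/mol.

78.11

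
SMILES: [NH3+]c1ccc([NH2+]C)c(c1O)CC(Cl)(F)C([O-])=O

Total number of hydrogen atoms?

13

Hydrogens are implicit in SMILES; fill each atom to its normal valence:
  4 × C (aromatic): no H
  2 × C (aromatic): 1 H each → 2
  2 × C: no H
  1 × C: 3 H
  1 × C: 2 H
  1 × Cl: no H
  1 × F: no H
  1 × N (charge +1): 3 H
  1 × N (charge +1): 2 H
  1 × O: 1 H
  1 × O: no H
  1 × O (charge -1): no H
  Total hydrogens = 13.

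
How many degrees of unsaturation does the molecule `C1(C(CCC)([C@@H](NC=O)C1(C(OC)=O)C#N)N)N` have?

Molecular formula from the SMILES: C11H18N4O3.
DoU = (2C + 2 + N − H − X)/2 = (2·11 + 2 + 4 − 18 − 0)/2 = 10/2 = 5.
(Structurally: 1 ring(s) + 4 π bond(s) = 5.)

5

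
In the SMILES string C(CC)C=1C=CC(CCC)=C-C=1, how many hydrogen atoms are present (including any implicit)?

18

Hydrogens are implicit in SMILES; fill each atom to its normal valence:
  4 × C: 2 H each → 8
  4 × C (aromatic): 1 H each → 4
  2 × C: 3 H each → 6
  2 × C (aromatic): no H
  Total hydrogens = 18.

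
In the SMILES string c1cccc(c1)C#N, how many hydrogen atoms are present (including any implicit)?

Hydrogens are implicit in SMILES; fill each atom to its normal valence:
  5 × C (aromatic): 1 H each → 5
  1 × C (aromatic): no H
  1 × C: no H
  1 × N: no H
  Total hydrogens = 5.

5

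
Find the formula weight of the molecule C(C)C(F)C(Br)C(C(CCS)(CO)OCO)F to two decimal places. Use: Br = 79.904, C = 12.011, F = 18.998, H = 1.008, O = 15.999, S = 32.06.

337.22

Molecular formula: C10H19BrF2O3S.
M = 1×79.904 + 10×12.011 + 2×18.998 + 19×1.008 + 3×15.999 + 1×32.06 = 337.22 g/mol.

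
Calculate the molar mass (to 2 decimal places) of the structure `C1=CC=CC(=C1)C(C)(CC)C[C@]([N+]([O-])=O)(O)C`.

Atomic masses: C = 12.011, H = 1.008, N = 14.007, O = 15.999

Molecular formula: C13H19NO3.
M = 13×12.011 + 19×1.008 + 1×14.007 + 3×15.999 = 237.30 g/mol.

237.30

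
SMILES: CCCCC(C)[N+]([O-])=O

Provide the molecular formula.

C6H13NO2

Heavy atoms from the SMILES: 6 C, 1 N, 2 O.
Implicit hydrogens by atom environment:
  3 × C: 2 H each → 6
  2 × C: 3 H each → 6
  1 × C: 1 H
  1 × N (charge +1): no H
  1 × O: no H
  1 × O (charge -1): no H
  Total hydrogens = 13.
Molecular formula: C6H13NO2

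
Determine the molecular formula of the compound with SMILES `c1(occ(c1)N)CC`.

Heavy atoms from the SMILES: 6 C, 1 N, 1 O.
Implicit hydrogens by atom environment:
  2 × C (aromatic): 1 H each → 2
  2 × C (aromatic): no H
  1 × C: 3 H
  1 × C: 2 H
  1 × N: 2 H
  1 × O (aromatic): no H
  Total hydrogens = 9.
Molecular formula: C6H9NO

C6H9NO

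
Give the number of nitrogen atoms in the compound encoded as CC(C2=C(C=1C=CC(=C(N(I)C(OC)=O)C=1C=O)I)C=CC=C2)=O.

1

The symbol for nitrogen appears 1 time in the SMILES.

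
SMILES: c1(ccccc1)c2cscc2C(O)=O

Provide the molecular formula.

Heavy atoms from the SMILES: 11 C, 2 O, 1 S.
Implicit hydrogens by atom environment:
  7 × C (aromatic): 1 H each → 7
  3 × C (aromatic): no H
  1 × C: no H
  1 × O: 1 H
  1 × O: no H
  1 × S (aromatic): no H
  Total hydrogens = 8.
Molecular formula: C11H8O2S

C11H8O2S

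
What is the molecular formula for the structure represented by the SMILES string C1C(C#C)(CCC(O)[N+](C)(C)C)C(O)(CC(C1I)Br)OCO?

C15H26BrINO4+

Heavy atoms from the SMILES: 1 Br, 15 C, 1 I, 1 N, 4 O.
Implicit hydrogens by atom environment:
  5 × C: 2 H each → 10
  4 × C: 1 H each → 4
  3 × C: 3 H each → 9
  3 × C: no H
  3 × O: 1 H each → 3
  1 × Br: no H
  1 × I: no H
  1 × N (charge +1): no H
  1 × O: no H
  Total hydrogens = 26.
Net charge +1.
Molecular formula: C15H26BrINO4+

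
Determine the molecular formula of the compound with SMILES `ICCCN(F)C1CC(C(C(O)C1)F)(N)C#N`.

C10H16F2IN3O

Heavy atoms from the SMILES: 10 C, 2 F, 1 I, 3 N, 1 O.
Implicit hydrogens by atom environment:
  5 × C: 2 H each → 10
  3 × C: 1 H each → 3
  2 × C: no H
  2 × F: no H
  2 × N: no H
  1 × I: no H
  1 × N: 2 H
  1 × O: 1 H
  Total hydrogens = 16.
Molecular formula: C10H16F2IN3O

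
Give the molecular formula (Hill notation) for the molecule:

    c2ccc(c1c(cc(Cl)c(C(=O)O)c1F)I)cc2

Heavy atoms from the SMILES: 13 C, 1 Cl, 1 F, 1 I, 2 O.
Implicit hydrogens by atom environment:
  6 × C (aromatic): 1 H each → 6
  6 × C (aromatic): no H
  1 × C: no H
  1 × Cl: no H
  1 × F: no H
  1 × I: no H
  1 × O: 1 H
  1 × O: no H
  Total hydrogens = 7.
Molecular formula: C13H7ClFIO2

C13H7ClFIO2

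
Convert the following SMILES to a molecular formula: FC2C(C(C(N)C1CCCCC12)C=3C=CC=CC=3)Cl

C16H21ClFN

Heavy atoms from the SMILES: 16 C, 1 Cl, 1 F, 1 N.
Implicit hydrogens by atom environment:
  6 × C: 1 H each → 6
  5 × C (aromatic): 1 H each → 5
  4 × C: 2 H each → 8
  1 × C (aromatic): no H
  1 × Cl: no H
  1 × F: no H
  1 × N: 2 H
  Total hydrogens = 21.
Molecular formula: C16H21ClFN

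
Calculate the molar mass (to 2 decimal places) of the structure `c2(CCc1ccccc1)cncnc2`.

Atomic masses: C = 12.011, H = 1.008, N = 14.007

Molecular formula: C12H12N2.
M = 12×12.011 + 12×1.008 + 2×14.007 = 184.24 g/mol.

184.24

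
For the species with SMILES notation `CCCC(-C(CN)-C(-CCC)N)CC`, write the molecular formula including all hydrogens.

Heavy atoms from the SMILES: 12 C, 2 N.
Implicit hydrogens by atom environment:
  6 × C: 2 H each → 12
  3 × C: 3 H each → 9
  3 × C: 1 H each → 3
  2 × N: 2 H each → 4
  Total hydrogens = 28.
Molecular formula: C12H28N2

C12H28N2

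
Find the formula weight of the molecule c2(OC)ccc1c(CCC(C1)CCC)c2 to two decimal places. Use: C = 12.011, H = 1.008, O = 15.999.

204.31

Molecular formula: C14H20O.
M = 14×12.011 + 20×1.008 + 1×15.999 = 204.31 g/mol.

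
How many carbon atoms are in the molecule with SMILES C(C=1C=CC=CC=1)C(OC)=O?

9

The symbol for carbon appears 9 times in the SMILES.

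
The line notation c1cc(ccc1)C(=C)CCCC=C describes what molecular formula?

Heavy atoms from the SMILES: 13 C.
Implicit hydrogens by atom environment:
  5 × C: 2 H each → 10
  5 × C (aromatic): 1 H each → 5
  1 × C: 1 H
  1 × C: no H
  1 × C (aromatic): no H
  Total hydrogens = 16.
Molecular formula: C13H16

C13H16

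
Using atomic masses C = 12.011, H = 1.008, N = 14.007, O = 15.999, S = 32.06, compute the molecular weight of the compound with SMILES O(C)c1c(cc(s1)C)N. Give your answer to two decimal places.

143.20

Molecular formula: C6H9NOS.
M = 6×12.011 + 9×1.008 + 1×14.007 + 1×15.999 + 1×32.06 = 143.20 g/mol.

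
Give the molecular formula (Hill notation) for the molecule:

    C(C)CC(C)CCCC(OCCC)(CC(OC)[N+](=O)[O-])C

Heavy atoms from the SMILES: 16 C, 1 N, 4 O.
Implicit hydrogens by atom environment:
  8 × C: 2 H each → 16
  5 × C: 3 H each → 15
  3 × O: no H
  2 × C: 1 H each → 2
  1 × C: no H
  1 × N (charge +1): no H
  1 × O (charge -1): no H
  Total hydrogens = 33.
Molecular formula: C16H33NO4

C16H33NO4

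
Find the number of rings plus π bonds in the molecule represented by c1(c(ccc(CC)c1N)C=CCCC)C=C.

Molecular formula from the SMILES: C15H21N.
DoU = (2C + 2 + N − H − X)/2 = (2·15 + 2 + 1 − 21 − 0)/2 = 12/2 = 6.
(Structurally: 1 ring(s) + 5 π bond(s) = 6.)

6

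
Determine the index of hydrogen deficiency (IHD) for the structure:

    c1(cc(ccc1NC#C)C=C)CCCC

Molecular formula from the SMILES: C14H17N.
DoU = (2C + 2 + N − H − X)/2 = (2·14 + 2 + 1 − 17 − 0)/2 = 14/2 = 7.
(Structurally: 1 ring(s) + 6 π bond(s) = 7.)

7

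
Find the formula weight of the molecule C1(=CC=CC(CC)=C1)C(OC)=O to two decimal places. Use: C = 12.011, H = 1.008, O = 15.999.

Molecular formula: C10H12O2.
M = 10×12.011 + 12×1.008 + 2×15.999 = 164.20 g/mol.

164.20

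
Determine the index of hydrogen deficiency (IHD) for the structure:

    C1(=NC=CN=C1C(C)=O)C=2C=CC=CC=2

Molecular formula from the SMILES: C12H10N2O.
DoU = (2C + 2 + N − H − X)/2 = (2·12 + 2 + 2 − 10 − 0)/2 = 18/2 = 9.
(Structurally: 2 ring(s) + 7 π bond(s) = 9.)

9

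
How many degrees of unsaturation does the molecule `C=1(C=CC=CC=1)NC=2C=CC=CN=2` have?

Molecular formula from the SMILES: C11H10N2.
DoU = (2C + 2 + N − H − X)/2 = (2·11 + 2 + 2 − 10 − 0)/2 = 16/2 = 8.
(Structurally: 2 ring(s) + 6 π bond(s) = 8.)

8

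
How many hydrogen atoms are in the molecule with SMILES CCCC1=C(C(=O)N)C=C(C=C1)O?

Hydrogens are implicit in SMILES; fill each atom to its normal valence:
  3 × C (aromatic): 1 H each → 3
  3 × C (aromatic): no H
  2 × C: 2 H each → 4
  1 × C: 3 H
  1 × C: no H
  1 × N: 2 H
  1 × O: 1 H
  1 × O: no H
  Total hydrogens = 13.

13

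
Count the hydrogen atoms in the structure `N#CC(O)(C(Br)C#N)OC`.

5

Hydrogens are implicit in SMILES; fill each atom to its normal valence:
  3 × C: no H
  2 × N: no H
  1 × Br: no H
  1 × C: 3 H
  1 × C: 1 H
  1 × O: 1 H
  1 × O: no H
  Total hydrogens = 5.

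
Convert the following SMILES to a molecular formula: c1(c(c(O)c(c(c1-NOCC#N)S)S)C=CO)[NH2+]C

C11H14N3O3S2+

Heavy atoms from the SMILES: 11 C, 3 N, 3 O, 2 S.
Implicit hydrogens by atom environment:
  6 × C (aromatic): no H
  2 × C: 1 H each → 2
  2 × O: 1 H each → 2
  2 × S: 1 H each → 2
  1 × C: 3 H
  1 × C: 2 H
  1 × C: no H
  1 × N (charge +1): 2 H
  1 × N: 1 H
  1 × N: no H
  1 × O: no H
  Total hydrogens = 14.
Net charge +1.
Molecular formula: C11H14N3O3S2+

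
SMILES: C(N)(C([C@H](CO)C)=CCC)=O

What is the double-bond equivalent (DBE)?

Molecular formula from the SMILES: C8H15NO2.
DoU = (2C + 2 + N − H − X)/2 = (2·8 + 2 + 1 − 15 − 0)/2 = 4/2 = 2.
(Structurally: 0 ring(s) + 2 π bond(s) = 2.)

2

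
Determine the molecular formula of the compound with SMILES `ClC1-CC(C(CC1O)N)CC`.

C8H16ClNO

Heavy atoms from the SMILES: 8 C, 1 Cl, 1 N, 1 O.
Implicit hydrogens by atom environment:
  4 × C: 1 H each → 4
  3 × C: 2 H each → 6
  1 × C: 3 H
  1 × Cl: no H
  1 × N: 2 H
  1 × O: 1 H
  Total hydrogens = 16.
Molecular formula: C8H16ClNO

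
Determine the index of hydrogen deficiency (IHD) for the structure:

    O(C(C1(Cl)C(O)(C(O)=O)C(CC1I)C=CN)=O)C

Molecular formula from the SMILES: C10H13ClINO5.
DoU = (2C + 2 + N − H − X)/2 = (2·10 + 2 + 1 − 13 − 2)/2 = 8/2 = 4.
(Structurally: 1 ring(s) + 3 π bond(s) = 4.)

4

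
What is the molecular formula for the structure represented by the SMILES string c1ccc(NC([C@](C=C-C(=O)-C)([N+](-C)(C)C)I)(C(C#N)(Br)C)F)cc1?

Heavy atoms from the SMILES: 1 Br, 18 C, 1 F, 1 I, 3 N, 1 O.
Implicit hydrogens by atom environment:
  5 × C: 3 H each → 15
  5 × C (aromatic): 1 H each → 5
  5 × C: no H
  2 × C: 1 H each → 2
  1 × Br: no H
  1 × C (aromatic): no H
  1 × F: no H
  1 × I: no H
  1 × N: 1 H
  1 × N (charge +1): no H
  1 × N: no H
  1 × O: no H
  Total hydrogens = 23.
Net charge +1.
Molecular formula: C18H23BrFIN3O+

C18H23BrFIN3O+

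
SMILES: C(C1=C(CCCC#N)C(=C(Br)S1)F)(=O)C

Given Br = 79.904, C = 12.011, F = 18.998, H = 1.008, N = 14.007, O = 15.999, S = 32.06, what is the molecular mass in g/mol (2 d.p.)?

Molecular formula: C10H9BrFNOS.
M = 1×79.904 + 10×12.011 + 1×18.998 + 9×1.008 + 1×14.007 + 1×15.999 + 1×32.06 = 290.15 g/mol.

290.15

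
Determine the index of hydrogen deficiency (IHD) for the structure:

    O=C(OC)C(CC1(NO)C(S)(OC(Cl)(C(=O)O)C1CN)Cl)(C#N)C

5

Molecular formula from the SMILES: C12H17Cl2N3O6S.
DoU = (2C + 2 + N − H − X)/2 = (2·12 + 2 + 3 − 17 − 2)/2 = 10/2 = 5.
(Structurally: 1 ring(s) + 4 π bond(s) = 5.)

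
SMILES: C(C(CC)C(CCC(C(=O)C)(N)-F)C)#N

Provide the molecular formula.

Heavy atoms from the SMILES: 11 C, 1 F, 2 N, 1 O.
Implicit hydrogens by atom environment:
  3 × C: 3 H each → 9
  3 × C: 2 H each → 6
  3 × C: no H
  2 × C: 1 H each → 2
  1 × F: no H
  1 × N: 2 H
  1 × N: no H
  1 × O: no H
  Total hydrogens = 19.
Molecular formula: C11H19FN2O

C11H19FN2O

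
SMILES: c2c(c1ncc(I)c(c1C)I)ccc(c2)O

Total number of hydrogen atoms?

9

Hydrogens are implicit in SMILES; fill each atom to its normal valence:
  6 × C (aromatic): no H
  5 × C (aromatic): 1 H each → 5
  2 × I: no H
  1 × C: 3 H
  1 × N (aromatic): no H
  1 × O: 1 H
  Total hydrogens = 9.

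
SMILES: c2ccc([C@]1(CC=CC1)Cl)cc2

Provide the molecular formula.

C11H11Cl

Heavy atoms from the SMILES: 11 C, 1 Cl.
Implicit hydrogens by atom environment:
  5 × C (aromatic): 1 H each → 5
  2 × C: 2 H each → 4
  2 × C: 1 H each → 2
  1 × C: no H
  1 × C (aromatic): no H
  1 × Cl: no H
  Total hydrogens = 11.
Molecular formula: C11H11Cl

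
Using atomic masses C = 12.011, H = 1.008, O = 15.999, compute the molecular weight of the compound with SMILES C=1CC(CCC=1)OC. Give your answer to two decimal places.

Molecular formula: C7H12O.
M = 7×12.011 + 12×1.008 + 1×15.999 = 112.17 g/mol.

112.17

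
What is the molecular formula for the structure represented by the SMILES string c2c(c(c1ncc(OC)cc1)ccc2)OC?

C13H13NO2

Heavy atoms from the SMILES: 13 C, 1 N, 2 O.
Implicit hydrogens by atom environment:
  7 × C (aromatic): 1 H each → 7
  4 × C (aromatic): no H
  2 × C: 3 H each → 6
  2 × O: no H
  1 × N (aromatic): no H
  Total hydrogens = 13.
Molecular formula: C13H13NO2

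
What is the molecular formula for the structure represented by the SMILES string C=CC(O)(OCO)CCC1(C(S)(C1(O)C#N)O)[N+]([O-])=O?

C10H14N2O7S

Heavy atoms from the SMILES: 10 C, 2 N, 7 O, 1 S.
Implicit hydrogens by atom environment:
  5 × C: no H
  4 × C: 2 H each → 8
  4 × O: 1 H each → 4
  2 × O: no H
  1 × C: 1 H
  1 × N: no H
  1 × N (charge +1): no H
  1 × O (charge -1): no H
  1 × S: 1 H
  Total hydrogens = 14.
Molecular formula: C10H14N2O7S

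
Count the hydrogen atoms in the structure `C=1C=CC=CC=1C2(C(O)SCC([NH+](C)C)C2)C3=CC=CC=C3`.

Hydrogens are implicit in SMILES; fill each atom to its normal valence:
  10 × C (aromatic): 1 H each → 10
  2 × C: 3 H each → 6
  2 × C: 2 H each → 4
  2 × C: 1 H each → 2
  2 × C (aromatic): no H
  1 × C: no H
  1 × N (charge +1): 1 H
  1 × O: 1 H
  1 × S: no H
  Total hydrogens = 24.

24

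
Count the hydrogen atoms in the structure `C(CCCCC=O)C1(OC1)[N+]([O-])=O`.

Hydrogens are implicit in SMILES; fill each atom to its normal valence:
  6 × C: 2 H each → 12
  3 × O: no H
  1 × C: 1 H
  1 × C: no H
  1 × N (charge +1): no H
  1 × O (charge -1): no H
  Total hydrogens = 13.

13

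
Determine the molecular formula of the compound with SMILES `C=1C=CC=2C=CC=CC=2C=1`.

Heavy atoms from the SMILES: 10 C.
Implicit hydrogens by atom environment:
  8 × C (aromatic): 1 H each → 8
  2 × C (aromatic): no H
  Total hydrogens = 8.
Molecular formula: C10H8

C10H8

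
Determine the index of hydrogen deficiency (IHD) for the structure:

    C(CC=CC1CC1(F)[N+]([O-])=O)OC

Molecular formula from the SMILES: C8H12FNO3.
DoU = (2C + 2 + N − H − X)/2 = (2·8 + 2 + 1 − 12 − 1)/2 = 6/2 = 3.
(Structurally: 1 ring(s) + 2 π bond(s) = 3.)

3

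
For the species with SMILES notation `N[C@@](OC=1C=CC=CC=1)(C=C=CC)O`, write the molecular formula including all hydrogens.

Heavy atoms from the SMILES: 11 C, 1 N, 2 O.
Implicit hydrogens by atom environment:
  5 × C (aromatic): 1 H each → 5
  2 × C: 1 H each → 2
  2 × C: no H
  1 × C: 3 H
  1 × C (aromatic): no H
  1 × N: 2 H
  1 × O: 1 H
  1 × O: no H
  Total hydrogens = 13.
Molecular formula: C11H13NO2

C11H13NO2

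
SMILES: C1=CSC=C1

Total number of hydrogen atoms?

Hydrogens are implicit in SMILES; fill each atom to its normal valence:
  4 × C (aromatic): 1 H each → 4
  1 × S (aromatic): no H
  Total hydrogens = 4.

4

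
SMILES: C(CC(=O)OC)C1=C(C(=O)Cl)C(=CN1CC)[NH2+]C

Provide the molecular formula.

Heavy atoms from the SMILES: 12 C, 1 Cl, 2 N, 3 O.
Implicit hydrogens by atom environment:
  3 × C: 3 H each → 9
  3 × C: 2 H each → 6
  3 × C (aromatic): no H
  3 × O: no H
  2 × C: no H
  1 × C (aromatic): 1 H
  1 × Cl: no H
  1 × N (charge +1): 2 H
  1 × N (aromatic): no H
  Total hydrogens = 18.
Net charge +1.
Molecular formula: C12H18ClN2O3+

C12H18ClN2O3+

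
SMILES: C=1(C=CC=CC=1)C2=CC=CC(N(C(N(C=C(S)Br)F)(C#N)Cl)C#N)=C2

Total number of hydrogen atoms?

11

Hydrogens are implicit in SMILES; fill each atom to its normal valence:
  9 × C (aromatic): 1 H each → 9
  4 × C: no H
  4 × N: no H
  3 × C (aromatic): no H
  1 × Br: no H
  1 × C: 1 H
  1 × Cl: no H
  1 × F: no H
  1 × S: 1 H
  Total hydrogens = 11.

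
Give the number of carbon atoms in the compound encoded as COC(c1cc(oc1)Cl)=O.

6

The symbol for carbon appears 6 times in the SMILES. Lowercase c denotes aromatic carbon and counts toward C.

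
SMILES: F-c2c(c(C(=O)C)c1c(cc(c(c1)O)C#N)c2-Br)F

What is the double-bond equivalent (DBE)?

10

Molecular formula from the SMILES: C13H6BrF2NO2.
DoU = (2C + 2 + N − H − X)/2 = (2·13 + 2 + 1 − 6 − 3)/2 = 20/2 = 10.
(Structurally: 2 ring(s) + 8 π bond(s) = 10.)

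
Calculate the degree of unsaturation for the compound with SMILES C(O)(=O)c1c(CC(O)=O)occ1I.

5

Molecular formula from the SMILES: C7H5IO5.
DoU = (2C + 2 + N − H − X)/2 = (2·7 + 2 + 0 − 5 − 1)/2 = 10/2 = 5.
(Structurally: 1 ring(s) + 4 π bond(s) = 5.)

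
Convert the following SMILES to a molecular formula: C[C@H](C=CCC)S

Heavy atoms from the SMILES: 6 C, 1 S.
Implicit hydrogens by atom environment:
  3 × C: 1 H each → 3
  2 × C: 3 H each → 6
  1 × C: 2 H
  1 × S: 1 H
  Total hydrogens = 12.
Molecular formula: C6H12S

C6H12S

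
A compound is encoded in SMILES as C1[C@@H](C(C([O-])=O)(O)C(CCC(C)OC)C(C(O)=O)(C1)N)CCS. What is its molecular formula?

Heavy atoms from the SMILES: 15 C, 1 N, 6 O, 1 S.
Implicit hydrogens by atom environment:
  6 × C: 2 H each → 12
  4 × C: no H
  3 × C: 1 H each → 3
  3 × O: no H
  2 × C: 3 H each → 6
  2 × O: 1 H each → 2
  1 × N: 2 H
  1 × O (charge -1): no H
  1 × S: 1 H
  Total hydrogens = 26.
Net charge -1.
Molecular formula: C15H26NO6S-

C15H26NO6S-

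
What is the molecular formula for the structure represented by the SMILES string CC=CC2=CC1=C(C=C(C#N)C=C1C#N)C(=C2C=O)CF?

C17H11FN2O

Heavy atoms from the SMILES: 17 C, 1 F, 2 N, 1 O.
Implicit hydrogens by atom environment:
  7 × C (aromatic): no H
  3 × C (aromatic): 1 H each → 3
  3 × C: 1 H each → 3
  2 × C: no H
  2 × N: no H
  1 × C: 3 H
  1 × C: 2 H
  1 × F: no H
  1 × O: no H
  Total hydrogens = 11.
Molecular formula: C17H11FN2O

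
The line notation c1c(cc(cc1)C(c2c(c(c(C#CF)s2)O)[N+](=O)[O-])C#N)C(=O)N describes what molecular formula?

C15H8FN3O4S

Heavy atoms from the SMILES: 15 C, 1 F, 3 N, 4 O, 1 S.
Implicit hydrogens by atom environment:
  6 × C (aromatic): no H
  4 × C (aromatic): 1 H each → 4
  4 × C: no H
  2 × O: no H
  1 × C: 1 H
  1 × F: no H
  1 × N: 2 H
  1 × N (charge +1): no H
  1 × N: no H
  1 × O: 1 H
  1 × O (charge -1): no H
  1 × S (aromatic): no H
  Total hydrogens = 8.
Molecular formula: C15H8FN3O4S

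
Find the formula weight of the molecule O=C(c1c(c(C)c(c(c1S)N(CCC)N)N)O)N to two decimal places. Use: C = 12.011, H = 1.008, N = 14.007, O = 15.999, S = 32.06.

270.35

Molecular formula: C11H18N4O2S.
M = 11×12.011 + 18×1.008 + 4×14.007 + 2×15.999 + 1×32.06 = 270.35 g/mol.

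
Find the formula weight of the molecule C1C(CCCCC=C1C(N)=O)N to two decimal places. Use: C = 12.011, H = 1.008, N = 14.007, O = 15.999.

168.24

Molecular formula: C9H16N2O.
M = 9×12.011 + 16×1.008 + 2×14.007 + 1×15.999 = 168.24 g/mol.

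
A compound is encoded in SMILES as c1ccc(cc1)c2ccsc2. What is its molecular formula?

C10H8S

Heavy atoms from the SMILES: 10 C, 1 S.
Implicit hydrogens by atom environment:
  8 × C (aromatic): 1 H each → 8
  2 × C (aromatic): no H
  1 × S (aromatic): no H
  Total hydrogens = 8.
Molecular formula: C10H8S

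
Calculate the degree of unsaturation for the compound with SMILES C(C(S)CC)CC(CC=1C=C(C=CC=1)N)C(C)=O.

Molecular formula from the SMILES: C15H23NOS.
DoU = (2C + 2 + N − H − X)/2 = (2·15 + 2 + 1 − 23 − 0)/2 = 10/2 = 5.
(Structurally: 1 ring(s) + 4 π bond(s) = 5.)

5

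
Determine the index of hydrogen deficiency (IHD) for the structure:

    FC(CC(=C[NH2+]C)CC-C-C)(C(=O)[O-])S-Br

Molecular formula from the SMILES: C10H17BrFNO2S.
DoU = (2C + 2 + N − H − X)/2 = (2·10 + 2 + 1 − 17 − 2)/2 = 4/2 = 2.
(Structurally: 0 ring(s) + 2 π bond(s) = 2.)

2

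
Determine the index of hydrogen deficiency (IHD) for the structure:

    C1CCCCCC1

Molecular formula from the SMILES: C7H14.
DoU = (2C + 2 + N − H − X)/2 = (2·7 + 2 + 0 − 14 − 0)/2 = 2/2 = 1.
(Structurally: 1 ring(s) + 0 π bond(s) = 1.)

1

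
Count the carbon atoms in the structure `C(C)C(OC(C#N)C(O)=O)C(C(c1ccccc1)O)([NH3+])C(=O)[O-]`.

15

The symbol for carbon appears 15 times in the SMILES. Lowercase c denotes aromatic carbon and counts toward C.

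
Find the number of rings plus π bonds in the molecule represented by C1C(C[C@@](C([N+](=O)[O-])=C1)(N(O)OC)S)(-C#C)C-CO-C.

5

Molecular formula from the SMILES: C12H18N2O5S.
DoU = (2C + 2 + N − H − X)/2 = (2·12 + 2 + 2 − 18 − 0)/2 = 10/2 = 5.
(Structurally: 1 ring(s) + 4 π bond(s) = 5.)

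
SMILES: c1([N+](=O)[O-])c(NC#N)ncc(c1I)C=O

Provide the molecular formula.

Heavy atoms from the SMILES: 7 C, 1 I, 4 N, 3 O.
Implicit hydrogens by atom environment:
  4 × C (aromatic): no H
  2 × O: no H
  1 × C (aromatic): 1 H
  1 × C: 1 H
  1 × C: no H
  1 × I: no H
  1 × N: 1 H
  1 × N (aromatic): no H
  1 × N (charge +1): no H
  1 × N: no H
  1 × O (charge -1): no H
  Total hydrogens = 3.
Molecular formula: C7H3IN4O3

C7H3IN4O3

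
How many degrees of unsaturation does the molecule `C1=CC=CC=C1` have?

4

Molecular formula from the SMILES: C6H6.
DoU = (2C + 2 + N − H − X)/2 = (2·6 + 2 + 0 − 6 − 0)/2 = 8/2 = 4.
(Structurally: 1 ring(s) + 3 π bond(s) = 4.)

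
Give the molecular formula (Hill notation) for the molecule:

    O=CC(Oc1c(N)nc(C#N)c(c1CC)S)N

Heavy atoms from the SMILES: 10 C, 4 N, 2 O, 1 S.
Implicit hydrogens by atom environment:
  5 × C (aromatic): no H
  2 × C: 1 H each → 2
  2 × N: 2 H each → 4
  2 × O: no H
  1 × C: 3 H
  1 × C: 2 H
  1 × C: no H
  1 × N (aromatic): no H
  1 × N: no H
  1 × S: 1 H
  Total hydrogens = 12.
Molecular formula: C10H12N4O2S

C10H12N4O2S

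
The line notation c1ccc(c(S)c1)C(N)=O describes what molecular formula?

C7H7NOS

Heavy atoms from the SMILES: 7 C, 1 N, 1 O, 1 S.
Implicit hydrogens by atom environment:
  4 × C (aromatic): 1 H each → 4
  2 × C (aromatic): no H
  1 × C: no H
  1 × N: 2 H
  1 × O: no H
  1 × S: 1 H
  Total hydrogens = 7.
Molecular formula: C7H7NOS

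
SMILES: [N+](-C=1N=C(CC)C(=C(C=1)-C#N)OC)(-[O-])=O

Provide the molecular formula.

Heavy atoms from the SMILES: 9 C, 3 N, 3 O.
Implicit hydrogens by atom environment:
  4 × C (aromatic): no H
  2 × C: 3 H each → 6
  2 × O: no H
  1 × C: 2 H
  1 × C (aromatic): 1 H
  1 × C: no H
  1 × N (aromatic): no H
  1 × N: no H
  1 × N (charge +1): no H
  1 × O (charge -1): no H
  Total hydrogens = 9.
Molecular formula: C9H9N3O3

C9H9N3O3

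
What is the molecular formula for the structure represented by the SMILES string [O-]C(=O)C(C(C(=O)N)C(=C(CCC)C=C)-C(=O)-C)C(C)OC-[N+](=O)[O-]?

C16H23N2O7-

Heavy atoms from the SMILES: 16 C, 2 N, 7 O.
Implicit hydrogens by atom environment:
  5 × C: no H
  5 × O: no H
  4 × C: 2 H each → 8
  4 × C: 1 H each → 4
  3 × C: 3 H each → 9
  2 × O (charge -1): no H
  1 × N: 2 H
  1 × N (charge +1): no H
  Total hydrogens = 23.
Net charge -1.
Molecular formula: C16H23N2O7-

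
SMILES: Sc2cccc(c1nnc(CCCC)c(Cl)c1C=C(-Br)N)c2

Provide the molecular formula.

C16H17BrClN3S

Heavy atoms from the SMILES: 1 Br, 16 C, 1 Cl, 3 N, 1 S.
Implicit hydrogens by atom environment:
  6 × C (aromatic): no H
  4 × C (aromatic): 1 H each → 4
  3 × C: 2 H each → 6
  2 × N (aromatic): no H
  1 × Br: no H
  1 × C: 3 H
  1 × C: 1 H
  1 × C: no H
  1 × Cl: no H
  1 × N: 2 H
  1 × S: 1 H
  Total hydrogens = 17.
Molecular formula: C16H17BrClN3S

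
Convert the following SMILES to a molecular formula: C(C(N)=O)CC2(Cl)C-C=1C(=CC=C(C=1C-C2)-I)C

Heavy atoms from the SMILES: 14 C, 1 Cl, 1 I, 1 N, 1 O.
Implicit hydrogens by atom environment:
  5 × C: 2 H each → 10
  4 × C (aromatic): no H
  2 × C (aromatic): 1 H each → 2
  2 × C: no H
  1 × C: 3 H
  1 × Cl: no H
  1 × I: no H
  1 × N: 2 H
  1 × O: no H
  Total hydrogens = 17.
Molecular formula: C14H17ClINO

C14H17ClINO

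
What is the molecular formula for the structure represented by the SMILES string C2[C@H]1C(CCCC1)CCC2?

C10H18

Heavy atoms from the SMILES: 10 C.
Implicit hydrogens by atom environment:
  8 × C: 2 H each → 16
  2 × C: 1 H each → 2
  Total hydrogens = 18.
Molecular formula: C10H18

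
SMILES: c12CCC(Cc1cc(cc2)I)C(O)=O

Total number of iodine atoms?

The symbol for iodine appears 1 time in the SMILES.

1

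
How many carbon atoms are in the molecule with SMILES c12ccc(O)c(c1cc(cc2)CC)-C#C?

14

The symbol for carbon appears 14 times in the SMILES. Lowercase c denotes aromatic carbon and counts toward C.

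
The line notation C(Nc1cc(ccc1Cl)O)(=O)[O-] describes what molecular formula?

Heavy atoms from the SMILES: 7 C, 1 Cl, 1 N, 3 O.
Implicit hydrogens by atom environment:
  3 × C (aromatic): 1 H each → 3
  3 × C (aromatic): no H
  1 × C: no H
  1 × Cl: no H
  1 × N: 1 H
  1 × O: 1 H
  1 × O: no H
  1 × O (charge -1): no H
  Total hydrogens = 5.
Net charge -1.
Molecular formula: C7H5ClNO3-

C7H5ClNO3-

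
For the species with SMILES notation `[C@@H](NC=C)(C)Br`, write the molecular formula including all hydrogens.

C4H8BrN

Heavy atoms from the SMILES: 1 Br, 4 C, 1 N.
Implicit hydrogens by atom environment:
  2 × C: 1 H each → 2
  1 × Br: no H
  1 × C: 3 H
  1 × C: 2 H
  1 × N: 1 H
  Total hydrogens = 8.
Molecular formula: C4H8BrN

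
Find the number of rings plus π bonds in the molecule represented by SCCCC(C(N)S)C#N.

Molecular formula from the SMILES: C6H12N2S2.
DoU = (2C + 2 + N − H − X)/2 = (2·6 + 2 + 2 − 12 − 0)/2 = 4/2 = 2.
(Structurally: 0 ring(s) + 2 π bond(s) = 2.)

2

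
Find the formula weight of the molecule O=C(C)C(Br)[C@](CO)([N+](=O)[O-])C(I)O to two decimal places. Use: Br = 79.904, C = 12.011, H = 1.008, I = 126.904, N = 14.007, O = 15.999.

Molecular formula: C6H9BrINO5.
M = 1×79.904 + 6×12.011 + 9×1.008 + 1×126.904 + 1×14.007 + 5×15.999 = 381.95 g/mol.

381.95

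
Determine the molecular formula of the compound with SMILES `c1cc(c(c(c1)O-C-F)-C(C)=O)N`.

Heavy atoms from the SMILES: 9 C, 1 F, 1 N, 2 O.
Implicit hydrogens by atom environment:
  3 × C (aromatic): 1 H each → 3
  3 × C (aromatic): no H
  2 × O: no H
  1 × C: 3 H
  1 × C: 2 H
  1 × C: no H
  1 × F: no H
  1 × N: 2 H
  Total hydrogens = 10.
Molecular formula: C9H10FNO2

C9H10FNO2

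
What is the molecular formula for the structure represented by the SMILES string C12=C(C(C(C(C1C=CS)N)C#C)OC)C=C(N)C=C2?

C15H18N2OS

Heavy atoms from the SMILES: 15 C, 2 N, 1 O, 1 S.
Implicit hydrogens by atom environment:
  7 × C: 1 H each → 7
  3 × C (aromatic): 1 H each → 3
  3 × C (aromatic): no H
  2 × N: 2 H each → 4
  1 × C: 3 H
  1 × C: no H
  1 × O: no H
  1 × S: 1 H
  Total hydrogens = 18.
Molecular formula: C15H18N2OS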